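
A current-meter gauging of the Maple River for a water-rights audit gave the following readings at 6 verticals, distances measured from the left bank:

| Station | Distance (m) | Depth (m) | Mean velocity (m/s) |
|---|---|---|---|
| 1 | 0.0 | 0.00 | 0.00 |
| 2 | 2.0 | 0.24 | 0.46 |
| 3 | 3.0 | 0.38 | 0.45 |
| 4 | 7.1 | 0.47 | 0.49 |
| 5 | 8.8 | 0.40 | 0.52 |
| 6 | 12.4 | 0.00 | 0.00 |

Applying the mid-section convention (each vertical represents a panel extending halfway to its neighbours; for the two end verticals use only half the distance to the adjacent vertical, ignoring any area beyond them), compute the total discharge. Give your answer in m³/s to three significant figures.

w_2 = (3.0 − 0.0)/2 = 1.5 m; q_2 = 0.46 × 0.24 × 1.5 = 0.1656 m³/s
w_3 = (7.1 − 2.0)/2 = 2.55 m; q_3 = 0.45 × 0.38 × 2.55 = 0.4361 m³/s
w_4 = (8.8 − 3.0)/2 = 2.9 m; q_4 = 0.49 × 0.47 × 2.9 = 0.6679 m³/s
w_5 = (12.4 − 7.1)/2 = 2.65 m; q_5 = 0.52 × 0.40 × 2.65 = 0.5512 m³/s
Stations 1, 6 contribute zero (depth or velocity is 0).
Q = Σ qᵢ = 1.821 m³/s

1.82 m³/s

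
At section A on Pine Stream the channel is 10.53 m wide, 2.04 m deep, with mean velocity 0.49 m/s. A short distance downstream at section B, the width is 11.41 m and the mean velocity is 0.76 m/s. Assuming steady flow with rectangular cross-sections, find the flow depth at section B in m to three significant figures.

Q = A₁V₁ = (10.53×2.04) × 0.49 = 10.53 m³/s
d₂ = Q/(b₂ V₂) = 10.53/(11.41×0.76) = 1.214 m

1.21 m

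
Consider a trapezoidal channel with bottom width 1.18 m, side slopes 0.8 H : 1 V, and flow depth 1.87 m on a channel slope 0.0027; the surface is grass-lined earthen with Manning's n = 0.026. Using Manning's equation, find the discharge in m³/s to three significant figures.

A = (b + z·y)·y = (1.18 + 0.8×1.87)×1.87 = 5.004 m²
P = b + 2y√(1+z²) = 1.18 + 2×1.87×√(1+0.8²) = 5.970 m
R = A/P = 5.004/5.970 = 0.8383 m
Q = (1/n)·A·R^(2/3)·S^(1/2) = (1/0.026) × 5.004 × 0.8383^(2/3) × 0.0027^(1/2) = 8.891 m³/s

8.89 m³/s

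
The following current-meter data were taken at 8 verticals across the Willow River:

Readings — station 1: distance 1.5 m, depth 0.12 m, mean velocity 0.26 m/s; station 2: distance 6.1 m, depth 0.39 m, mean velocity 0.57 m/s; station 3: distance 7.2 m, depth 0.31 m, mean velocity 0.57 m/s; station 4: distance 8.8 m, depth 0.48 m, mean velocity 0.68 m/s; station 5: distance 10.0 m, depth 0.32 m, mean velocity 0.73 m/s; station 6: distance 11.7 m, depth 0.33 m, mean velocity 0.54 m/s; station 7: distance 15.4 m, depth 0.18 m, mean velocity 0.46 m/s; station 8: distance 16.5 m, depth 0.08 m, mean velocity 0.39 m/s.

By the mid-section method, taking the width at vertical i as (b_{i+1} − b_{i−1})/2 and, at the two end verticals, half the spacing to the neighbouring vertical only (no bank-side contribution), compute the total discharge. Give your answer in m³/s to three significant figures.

w_1 = (6.1 − 1.5)/2 = 2.3 m; q_1 = 0.26 × 0.12 × 2.3 = 0.07176 m³/s
w_2 = (7.2 − 1.5)/2 = 2.85 m; q_2 = 0.57 × 0.39 × 2.85 = 0.6336 m³/s
w_3 = (8.8 − 6.1)/2 = 1.35 m; q_3 = 0.57 × 0.31 × 1.35 = 0.2385 m³/s
w_4 = (10.0 − 7.2)/2 = 1.4 m; q_4 = 0.68 × 0.48 × 1.4 = 0.4570 m³/s
w_5 = (11.7 − 8.8)/2 = 1.45 m; q_5 = 0.73 × 0.32 × 1.45 = 0.3387 m³/s
w_6 = (15.4 − 10.0)/2 = 2.7 m; q_6 = 0.54 × 0.33 × 2.7 = 0.4811 m³/s
w_7 = (16.5 − 11.7)/2 = 2.4 m; q_7 = 0.46 × 0.18 × 2.4 = 0.1987 m³/s
w_8 = (16.5 − 15.4)/2 = 0.55 m; q_8 = 0.39 × 0.08 × 0.55 = 0.01716 m³/s
Q = Σ qᵢ = 2.437 m³/s

2.44 m³/s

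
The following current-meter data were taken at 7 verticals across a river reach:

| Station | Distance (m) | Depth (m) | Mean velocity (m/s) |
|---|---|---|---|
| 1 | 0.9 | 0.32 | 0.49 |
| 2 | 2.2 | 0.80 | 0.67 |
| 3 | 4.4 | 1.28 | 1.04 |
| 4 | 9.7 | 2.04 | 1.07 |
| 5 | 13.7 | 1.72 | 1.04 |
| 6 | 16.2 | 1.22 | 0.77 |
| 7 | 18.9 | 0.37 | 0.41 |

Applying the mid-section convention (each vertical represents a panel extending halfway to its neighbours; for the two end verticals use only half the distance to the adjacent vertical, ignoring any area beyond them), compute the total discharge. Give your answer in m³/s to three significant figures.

w_1 = (2.2 − 0.9)/2 = 0.65 m; q_1 = 0.49 × 0.32 × 0.65 = 0.1019 m³/s
w_2 = (4.4 − 0.9)/2 = 1.75 m; q_2 = 0.67 × 0.80 × 1.75 = 0.9380 m³/s
w_3 = (9.7 − 2.2)/2 = 3.75 m; q_3 = 1.04 × 1.28 × 3.75 = 4.992 m³/s
w_4 = (13.7 − 4.4)/2 = 4.65 m; q_4 = 1.07 × 2.04 × 4.65 = 10.15 m³/s
w_5 = (16.2 − 9.7)/2 = 3.25 m; q_5 = 1.04 × 1.72 × 3.25 = 5.814 m³/s
w_6 = (18.9 − 13.7)/2 = 2.6 m; q_6 = 0.77 × 1.22 × 2.6 = 2.442 m³/s
w_7 = (18.9 − 16.2)/2 = 1.35 m; q_7 = 0.41 × 0.37 × 1.35 = 0.2048 m³/s
Q = Σ qᵢ = 24.64 m³/s

24.6 m³/s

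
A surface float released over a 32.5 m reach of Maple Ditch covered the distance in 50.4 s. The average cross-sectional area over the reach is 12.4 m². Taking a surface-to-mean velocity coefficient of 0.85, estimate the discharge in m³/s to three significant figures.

v_surface = L / t̄ = 32.5 / 50.4 = 0.6448 m/s
v_mean = 0.85 × 0.6448 = 0.5481 m/s
Q = A × v_mean = 12.4 × 0.5481 = 6.797 m³/s

6.80 m³/s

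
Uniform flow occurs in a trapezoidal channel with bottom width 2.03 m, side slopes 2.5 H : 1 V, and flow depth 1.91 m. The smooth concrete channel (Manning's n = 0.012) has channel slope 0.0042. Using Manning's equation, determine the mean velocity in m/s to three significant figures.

A = (b + z·y)·y = (2.03 + 2.5×1.91)×1.91 = 13.00 m²
P = b + 2y√(1+z²) = 2.03 + 2×1.91×√(1+2.5²) = 12.32 m
R = A/P = 13.00/12.32 = 1.055 m
Q = (1/n)·A·R^(2/3)·S^(1/2) = (1/0.012) × 13.00 × 1.055^(2/3) × 0.0042^(1/2) = 72.76 m³/s
V = Q/A = 72.76/13.00 = 5.598 m/s

5.60 m/s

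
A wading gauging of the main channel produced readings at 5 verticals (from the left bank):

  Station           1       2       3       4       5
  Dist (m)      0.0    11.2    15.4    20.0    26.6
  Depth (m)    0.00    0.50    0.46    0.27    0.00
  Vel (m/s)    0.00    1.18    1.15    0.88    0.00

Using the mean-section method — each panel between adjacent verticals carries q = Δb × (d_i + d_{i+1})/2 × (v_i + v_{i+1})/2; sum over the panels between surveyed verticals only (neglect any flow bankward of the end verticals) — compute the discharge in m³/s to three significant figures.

Panel 1-2: Δb = 11.2 m, d̄ = (0.00+0.50)/2 = 0.25, v̄ = (0.00+1.18)/2 = 0.59 → q = 11.2×0.25×0.59 = 1.652 m³/s
Panel 2-3: Δb = 4.2 m, d̄ = (0.50+0.46)/2 = 0.48, v̄ = (1.18+1.15)/2 = 1.165 → q = 4.2×0.48×1.165 = 2.349 m³/s
Panel 3-4: Δb = 4.6 m, d̄ = (0.46+0.27)/2 = 0.365, v̄ = (1.15+0.88)/2 = 1.015 → q = 4.6×0.365×1.015 = 1.704 m³/s
Panel 4-5: Δb = 6.6 m, d̄ = (0.27+0.00)/2 = 0.135, v̄ = (0.88+0.00)/2 = 0.44 → q = 6.6×0.135×0.44 = 0.3920 m³/s
Q = Σ q = 6.097 m³/s

6.10 m³/s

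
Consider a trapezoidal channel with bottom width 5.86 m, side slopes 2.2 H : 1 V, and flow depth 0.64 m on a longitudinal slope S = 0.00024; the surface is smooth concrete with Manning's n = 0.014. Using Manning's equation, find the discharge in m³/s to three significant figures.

A = (b + z·y)·y = (5.86 + 2.2×0.64)×0.64 = 4.652 m²
P = b + 2y√(1+z²) = 5.86 + 2×0.64×√(1+2.2²) = 8.953 m
R = A/P = 4.652/8.953 = 0.5195 m
Q = (1/n)·A·R^(2/3)·S^(1/2) = (1/0.014) × 4.652 × 0.5195^(2/3) × 0.00024^(1/2) = 3.326 m³/s

3.33 m³/s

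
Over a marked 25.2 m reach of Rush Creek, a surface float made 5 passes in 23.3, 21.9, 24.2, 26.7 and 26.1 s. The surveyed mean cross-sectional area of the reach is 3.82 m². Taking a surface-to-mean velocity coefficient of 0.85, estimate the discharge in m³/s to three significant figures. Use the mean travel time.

t̄ = (23.3 + 21.9 + 24.2 + 26.7 + 26.1) / 5 = 24.44 s
v_surface = L / t̄ = 25.2 / 24.44 = 1.031 m/s
v_mean = 0.85 × 1.031 = 0.8764 m/s
Q = A × v_mean = 3.82 × 0.8764 = 3.348 m³/s

3.35 m³/s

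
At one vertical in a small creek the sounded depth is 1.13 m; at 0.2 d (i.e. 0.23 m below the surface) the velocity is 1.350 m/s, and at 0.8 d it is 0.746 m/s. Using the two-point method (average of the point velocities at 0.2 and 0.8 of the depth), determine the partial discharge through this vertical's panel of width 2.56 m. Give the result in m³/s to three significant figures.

v̄ = (1.350 + 0.746) / 2 = 1.048 m/s
q = v̄ × d × w = 1.048 × 1.13 × 2.56 = 3.032 m³/s

3.03 m³/s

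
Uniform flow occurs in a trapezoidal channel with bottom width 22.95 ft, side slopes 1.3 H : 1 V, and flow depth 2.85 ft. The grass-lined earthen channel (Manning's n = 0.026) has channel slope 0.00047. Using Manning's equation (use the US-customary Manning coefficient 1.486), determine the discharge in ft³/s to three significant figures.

A = (b + z·y)·y = (22.95 + 1.3×2.85)×2.85 = 75.97 ft²
P = b + 2y√(1+z²) = 22.95 + 2×2.85×√(1+1.3²) = 32.30 ft
R = A/P = 75.97/32.30 = 2.352 ft
Q = (1.486/n)·A·R^(2/3)·S^(1/2) = (1.486/0.026) × 75.97 × 2.352^(2/3) × 0.00047^(1/2) = 166.5 ft³/s

166 ft³/s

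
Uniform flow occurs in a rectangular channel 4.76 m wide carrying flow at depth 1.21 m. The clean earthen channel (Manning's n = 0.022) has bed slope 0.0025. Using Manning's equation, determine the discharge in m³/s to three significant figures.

11.3 m³/s

A = b·y = 4.76 × 1.21 = 5.760 m²
P = b + 2y = 4.76 + 2×1.21 = 7.180 m
R = A/P = 5.760/7.180 = 0.8022 m
Q = (1/n)·A·R^(2/3)·S^(1/2) = (1/0.022) × 5.760 × 0.8022^(2/3) × 0.0025^(1/2) = 11.30 m³/s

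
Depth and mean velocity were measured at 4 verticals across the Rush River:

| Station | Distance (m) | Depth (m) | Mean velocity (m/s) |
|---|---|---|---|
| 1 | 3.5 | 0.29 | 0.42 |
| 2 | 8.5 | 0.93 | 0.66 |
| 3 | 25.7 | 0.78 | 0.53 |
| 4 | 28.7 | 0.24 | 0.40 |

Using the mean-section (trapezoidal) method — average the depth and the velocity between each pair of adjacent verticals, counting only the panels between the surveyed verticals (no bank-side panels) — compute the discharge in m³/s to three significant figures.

11.1 m³/s

Panel 1-2: Δb = 5 m, d̄ = (0.29+0.93)/2 = 0.61, v̄ = (0.42+0.66)/2 = 0.54 → q = 5×0.61×0.54 = 1.647 m³/s
Panel 2-3: Δb = 17.2 m, d̄ = (0.93+0.78)/2 = 0.855, v̄ = (0.66+0.53)/2 = 0.595 → q = 17.2×0.855×0.595 = 8.750 m³/s
Panel 3-4: Δb = 3 m, d̄ = (0.78+0.24)/2 = 0.51, v̄ = (0.53+0.40)/2 = 0.465 → q = 3×0.51×0.465 = 0.7115 m³/s
Q = Σ q = 11.11 m³/s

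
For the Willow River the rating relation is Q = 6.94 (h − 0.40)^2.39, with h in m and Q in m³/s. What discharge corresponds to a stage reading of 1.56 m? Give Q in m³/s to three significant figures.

9.89 m³/s

Q = 6.94 × (1.56 − 0.40)^2.39 = 6.94 × 1.16^2.39 = 9.895 m³/s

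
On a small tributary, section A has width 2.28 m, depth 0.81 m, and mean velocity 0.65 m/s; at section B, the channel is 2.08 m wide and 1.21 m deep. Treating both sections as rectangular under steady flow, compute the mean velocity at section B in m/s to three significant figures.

Q = A₁V₁ = (2.28×0.81) × 0.65 = 1.200 m³/s
A₂ = 2.08 × 1.21 = 2.517 m²
V₂ = Q/A₂ = 1.200/2.517 = 0.4770 m/s

0.477 m/s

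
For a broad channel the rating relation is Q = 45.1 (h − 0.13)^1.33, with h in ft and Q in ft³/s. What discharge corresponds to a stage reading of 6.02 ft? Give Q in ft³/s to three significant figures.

477 ft³/s

Q = 45.1 × (6.02 − 0.13)^1.33 = 45.1 × 5.89^1.33 = 476.9 ft³/s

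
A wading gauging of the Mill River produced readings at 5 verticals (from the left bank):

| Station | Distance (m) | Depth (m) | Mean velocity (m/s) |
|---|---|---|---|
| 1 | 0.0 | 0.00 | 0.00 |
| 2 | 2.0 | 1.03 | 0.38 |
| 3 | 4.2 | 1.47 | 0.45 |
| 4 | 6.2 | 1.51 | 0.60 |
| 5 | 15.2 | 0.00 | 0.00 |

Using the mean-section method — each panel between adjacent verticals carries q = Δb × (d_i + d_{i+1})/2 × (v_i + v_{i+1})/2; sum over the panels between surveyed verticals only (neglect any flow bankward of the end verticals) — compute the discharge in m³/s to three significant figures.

4.94 m³/s

Panel 1-2: Δb = 2 m, d̄ = (0.00+1.03)/2 = 0.515, v̄ = (0.00+0.38)/2 = 0.19 → q = 2×0.515×0.19 = 0.1957 m³/s
Panel 2-3: Δb = 2.2 m, d̄ = (1.03+1.47)/2 = 1.25, v̄ = (0.38+0.45)/2 = 0.415 → q = 2.2×1.25×0.415 = 1.141 m³/s
Panel 3-4: Δb = 2 m, d̄ = (1.47+1.51)/2 = 1.49, v̄ = (0.45+0.60)/2 = 0.525 → q = 2×1.49×0.525 = 1.565 m³/s
Panel 4-5: Δb = 9 m, d̄ = (1.51+0.00)/2 = 0.755, v̄ = (0.60+0.00)/2 = 0.3 → q = 9×0.755×0.3 = 2.039 m³/s
Q = Σ q = 4.940 m³/s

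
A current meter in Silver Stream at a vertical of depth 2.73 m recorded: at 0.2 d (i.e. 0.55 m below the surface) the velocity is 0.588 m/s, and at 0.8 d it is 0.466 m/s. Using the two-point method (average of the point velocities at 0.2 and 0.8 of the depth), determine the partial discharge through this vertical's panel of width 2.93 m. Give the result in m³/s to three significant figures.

4.22 m³/s

v̄ = (0.588 + 0.466) / 2 = 0.5270 m/s
q = v̄ × d × w = 0.5270 × 2.73 × 2.93 = 4.215 m³/s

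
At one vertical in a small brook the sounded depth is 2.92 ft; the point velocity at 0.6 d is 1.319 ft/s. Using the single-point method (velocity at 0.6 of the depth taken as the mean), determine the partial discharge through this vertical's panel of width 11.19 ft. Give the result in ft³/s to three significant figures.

v̄ = v₀.₆ = 1.319 ft/s
q = v̄ × d × w = 1.319 × 2.92 × 11.19 = 43.10 ft³/s

43.1 ft³/s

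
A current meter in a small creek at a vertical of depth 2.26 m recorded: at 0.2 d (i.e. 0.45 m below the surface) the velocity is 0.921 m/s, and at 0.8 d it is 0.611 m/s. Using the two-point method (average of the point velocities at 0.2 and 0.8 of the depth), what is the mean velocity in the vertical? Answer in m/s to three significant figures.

0.766 m/s

v̄ = (0.921 + 0.611) / 2 = 0.7660 m/s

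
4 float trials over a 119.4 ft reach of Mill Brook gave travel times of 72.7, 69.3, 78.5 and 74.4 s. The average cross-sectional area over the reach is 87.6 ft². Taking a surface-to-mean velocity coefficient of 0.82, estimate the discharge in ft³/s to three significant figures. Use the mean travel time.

t̄ = (72.7 + 69.3 + 78.5 + 74.4) / 4 = 73.725 s
v_surface = L / t̄ = 119.4 / 73.725 = 1.620 ft/s
v_mean = 0.82 × 1.620 = 1.328 ft/s
Q = A × v_mean = 87.6 × 1.328 = 116.3 ft³/s

116 ft³/s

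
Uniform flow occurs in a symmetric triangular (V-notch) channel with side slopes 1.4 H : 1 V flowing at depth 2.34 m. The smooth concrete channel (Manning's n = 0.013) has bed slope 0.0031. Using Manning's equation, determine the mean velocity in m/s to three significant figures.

A = z·y² = 1.4×2.34² = 7.666 m²
P = 2y√(1+z²) = 2×2.34×√(1+1.4²) = 8.052 m
R = A/P = 7.666/8.052 = 0.9521 m
Q = (1/n)·A·R^(2/3)·S^(1/2) = (1/0.013) × 7.666 × 0.9521^(2/3) × 0.0031^(1/2) = 31.77 m³/s
V = Q/A = 31.77/7.666 = 4.145 m/s

4.14 m/s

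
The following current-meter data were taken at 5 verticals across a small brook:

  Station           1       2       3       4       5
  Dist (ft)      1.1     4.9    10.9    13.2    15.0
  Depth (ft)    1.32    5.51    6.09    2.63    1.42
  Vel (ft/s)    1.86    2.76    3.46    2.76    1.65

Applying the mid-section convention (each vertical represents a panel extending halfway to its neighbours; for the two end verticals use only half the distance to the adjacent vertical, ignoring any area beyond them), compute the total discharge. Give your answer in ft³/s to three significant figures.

w_1 = (4.9 − 1.1)/2 = 1.9 ft; q_1 = 1.86 × 1.32 × 1.9 = 4.665 ft³/s
w_2 = (10.9 − 1.1)/2 = 4.9 ft; q_2 = 2.76 × 5.51 × 4.9 = 74.52 ft³/s
w_3 = (13.2 − 4.9)/2 = 4.15 ft; q_3 = 3.46 × 6.09 × 4.15 = 87.45 ft³/s
w_4 = (15.0 − 10.9)/2 = 2.05 ft; q_4 = 2.76 × 2.63 × 2.05 = 14.88 ft³/s
w_5 = (15.0 − 13.2)/2 = 0.9 ft; q_5 = 1.65 × 1.42 × 0.9 = 2.109 ft³/s
Q = Σ qᵢ = 183.6 ft³/s

184 ft³/s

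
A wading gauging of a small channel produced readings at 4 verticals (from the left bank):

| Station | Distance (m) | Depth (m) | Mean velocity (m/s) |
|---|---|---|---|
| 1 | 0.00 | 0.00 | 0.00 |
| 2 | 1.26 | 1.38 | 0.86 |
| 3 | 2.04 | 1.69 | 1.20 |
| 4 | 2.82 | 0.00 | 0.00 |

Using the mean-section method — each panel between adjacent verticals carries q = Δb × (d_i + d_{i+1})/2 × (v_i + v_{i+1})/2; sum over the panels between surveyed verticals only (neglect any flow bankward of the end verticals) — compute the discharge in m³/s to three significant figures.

Panel 1-2: Δb = 1.26 m, d̄ = (0.00+1.38)/2 = 0.69, v̄ = (0.00+0.86)/2 = 0.43 → q = 1.26×0.69×0.43 = 0.3738 m³/s
Panel 2-3: Δb = 0.78 m, d̄ = (1.38+1.69)/2 = 1.535, v̄ = (0.86+1.20)/2 = 1.03 → q = 0.78×1.535×1.03 = 1.233 m³/s
Panel 3-4: Δb = 0.78 m, d̄ = (1.69+0.00)/2 = 0.845, v̄ = (1.20+0.00)/2 = 0.6 → q = 0.78×0.845×0.6 = 0.3955 m³/s
Q = Σ q = 2.003 m³/s

2.00 m³/s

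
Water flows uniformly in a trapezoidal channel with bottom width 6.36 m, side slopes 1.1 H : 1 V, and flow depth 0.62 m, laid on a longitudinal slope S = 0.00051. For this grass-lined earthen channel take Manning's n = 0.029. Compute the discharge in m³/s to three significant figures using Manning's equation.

2.23 m³/s

A = (b + z·y)·y = (6.36 + 1.1×0.62)×0.62 = 4.366 m²
P = b + 2y√(1+z²) = 6.36 + 2×0.62×√(1+1.1²) = 8.203 m
R = A/P = 4.366/8.203 = 0.5322 m
Q = (1/n)·A·R^(2/3)·S^(1/2) = (1/0.029) × 4.366 × 0.5322^(2/3) × 0.00051^(1/2) = 2.233 m³/s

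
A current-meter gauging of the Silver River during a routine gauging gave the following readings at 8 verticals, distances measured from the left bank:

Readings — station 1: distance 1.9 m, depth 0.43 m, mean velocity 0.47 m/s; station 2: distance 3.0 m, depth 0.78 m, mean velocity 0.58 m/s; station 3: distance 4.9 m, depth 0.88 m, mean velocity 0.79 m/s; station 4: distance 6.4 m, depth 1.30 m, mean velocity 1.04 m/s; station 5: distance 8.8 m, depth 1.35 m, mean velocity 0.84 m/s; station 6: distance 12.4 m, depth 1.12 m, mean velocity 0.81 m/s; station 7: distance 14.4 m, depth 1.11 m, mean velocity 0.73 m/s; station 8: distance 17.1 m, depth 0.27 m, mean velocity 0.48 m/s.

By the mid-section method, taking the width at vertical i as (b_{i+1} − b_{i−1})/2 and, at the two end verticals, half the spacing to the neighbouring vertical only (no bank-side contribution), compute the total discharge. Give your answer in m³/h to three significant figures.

45500 m³/h

w_1 = (3.0 − 1.9)/2 = 0.55 m; q_1 = 0.47 × 0.43 × 0.55 = 0.1112 m³/s
w_2 = (4.9 − 1.9)/2 = 1.5 m; q_2 = 0.58 × 0.78 × 1.5 = 0.6786 m³/s
w_3 = (6.4 − 3.0)/2 = 1.7 m; q_3 = 0.79 × 0.88 × 1.7 = 1.182 m³/s
w_4 = (8.8 − 4.9)/2 = 1.95 m; q_4 = 1.04 × 1.30 × 1.95 = 2.636 m³/s
w_5 = (12.4 − 6.4)/2 = 3 m; q_5 = 0.84 × 1.35 × 3 = 3.402 m³/s
w_6 = (14.4 − 8.8)/2 = 2.8 m; q_6 = 0.81 × 1.12 × 2.8 = 2.540 m³/s
w_7 = (17.1 − 12.4)/2 = 2.35 m; q_7 = 0.73 × 1.11 × 2.35 = 1.904 m³/s
w_8 = (17.1 − 14.4)/2 = 1.35 m; q_8 = 0.48 × 0.27 × 1.35 = 0.1750 m³/s
Q = Σ qᵢ = 12.63 m³/s
= 12.63 × 3600 = 45470 m³/h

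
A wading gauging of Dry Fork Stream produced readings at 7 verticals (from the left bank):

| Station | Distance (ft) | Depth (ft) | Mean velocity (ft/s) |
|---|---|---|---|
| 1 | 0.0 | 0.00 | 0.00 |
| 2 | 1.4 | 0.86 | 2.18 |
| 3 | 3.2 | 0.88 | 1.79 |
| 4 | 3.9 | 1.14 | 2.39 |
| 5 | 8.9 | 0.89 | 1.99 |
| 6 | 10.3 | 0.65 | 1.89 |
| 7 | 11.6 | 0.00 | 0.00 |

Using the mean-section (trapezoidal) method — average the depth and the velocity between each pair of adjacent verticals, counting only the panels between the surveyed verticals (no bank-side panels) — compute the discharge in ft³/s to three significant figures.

Panel 1-2: Δb = 1.4 ft, d̄ = (0.00+0.86)/2 = 0.43, v̄ = (0.00+2.18)/2 = 1.09 → q = 1.4×0.43×1.09 = 0.6562 ft³/s
Panel 2-3: Δb = 1.8 ft, d̄ = (0.86+0.88)/2 = 0.87, v̄ = (2.18+1.79)/2 = 1.985 → q = 1.8×0.87×1.985 = 3.109 ft³/s
Panel 3-4: Δb = 0.7 ft, d̄ = (0.88+1.14)/2 = 1.01, v̄ = (1.79+2.39)/2 = 2.09 → q = 0.7×1.01×2.09 = 1.478 ft³/s
Panel 4-5: Δb = 5 ft, d̄ = (1.14+0.89)/2 = 1.015, v̄ = (2.39+1.99)/2 = 2.19 → q = 5×1.015×2.19 = 11.11 ft³/s
Panel 5-6: Δb = 1.4 ft, d̄ = (0.89+0.65)/2 = 0.77, v̄ = (1.99+1.89)/2 = 1.94 → q = 1.4×0.77×1.94 = 2.091 ft³/s
Panel 6-7: Δb = 1.3 ft, d̄ = (0.65+0.00)/2 = 0.325, v̄ = (1.89+0.00)/2 = 0.945 → q = 1.3×0.325×0.945 = 0.3993 ft³/s
Q = Σ q = 18.85 ft³/s

18.8 ft³/s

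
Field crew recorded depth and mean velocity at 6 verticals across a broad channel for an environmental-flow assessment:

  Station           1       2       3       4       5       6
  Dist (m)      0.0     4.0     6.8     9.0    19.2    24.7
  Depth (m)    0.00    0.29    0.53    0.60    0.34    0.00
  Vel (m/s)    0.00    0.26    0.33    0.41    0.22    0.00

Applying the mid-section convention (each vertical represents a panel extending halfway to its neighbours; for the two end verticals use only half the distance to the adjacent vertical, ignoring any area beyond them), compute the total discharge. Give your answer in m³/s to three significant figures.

2.81 m³/s

w_2 = (6.8 − 0.0)/2 = 3.4 m; q_2 = 0.26 × 0.29 × 3.4 = 0.2564 m³/s
w_3 = (9.0 − 4.0)/2 = 2.5 m; q_3 = 0.33 × 0.53 × 2.5 = 0.4373 m³/s
w_4 = (19.2 − 6.8)/2 = 6.2 m; q_4 = 0.41 × 0.60 × 6.2 = 1.525 m³/s
w_5 = (24.7 − 9.0)/2 = 7.85 m; q_5 = 0.22 × 0.34 × 7.85 = 0.5872 m³/s
Stations 1, 6 contribute zero (depth or velocity is 0).
Q = Σ qᵢ = 2.806 m³/s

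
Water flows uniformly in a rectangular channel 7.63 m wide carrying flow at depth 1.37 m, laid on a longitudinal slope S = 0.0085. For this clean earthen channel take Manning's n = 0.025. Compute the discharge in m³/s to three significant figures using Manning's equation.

A = b·y = 7.63 × 1.37 = 10.45 m²
P = b + 2y = 7.63 + 2×1.37 = 10.37 m
R = A/P = 10.45/10.37 = 1.008 m
Q = (1/n)·A·R^(2/3)·S^(1/2) = (1/0.025) × 10.45 × 1.008^(2/3) × 0.0085^(1/2) = 38.75 m³/s

38.8 m³/s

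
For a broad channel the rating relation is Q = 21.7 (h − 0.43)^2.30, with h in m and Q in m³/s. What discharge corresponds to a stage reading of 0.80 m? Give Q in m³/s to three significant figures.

2.20 m³/s

Q = 21.7 × (0.80 − 0.43)^2.30 = 21.7 × 0.37^2.30 = 2.205 m³/s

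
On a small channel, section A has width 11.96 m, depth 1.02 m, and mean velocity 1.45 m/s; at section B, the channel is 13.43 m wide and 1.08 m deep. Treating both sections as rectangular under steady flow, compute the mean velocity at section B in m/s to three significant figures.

Q = A₁V₁ = (11.96×1.02) × 1.45 = 17.69 m³/s
A₂ = 13.43 × 1.08 = 14.50 m²
V₂ = Q/A₂ = 17.69/14.50 = 1.220 m/s

1.22 m/s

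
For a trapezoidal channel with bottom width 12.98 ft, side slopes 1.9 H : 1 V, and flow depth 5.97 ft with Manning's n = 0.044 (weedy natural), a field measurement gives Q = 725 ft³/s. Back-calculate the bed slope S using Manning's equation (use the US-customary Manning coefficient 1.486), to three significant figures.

0.00374

A = (b + z·y)·y = (12.98 + 1.9×5.97)×5.97 = 145.2 ft²
P = b + 2y√(1+z²) = 12.98 + 2×5.97×√(1+1.9²) = 38.62 ft
R = A/P = 145.2/38.62 = 3.760 ft
S = (Q·n / (1.486·A·R^(2/3)))² = (725×0.044 / (1.486×145.2×2.418))² = 0.003738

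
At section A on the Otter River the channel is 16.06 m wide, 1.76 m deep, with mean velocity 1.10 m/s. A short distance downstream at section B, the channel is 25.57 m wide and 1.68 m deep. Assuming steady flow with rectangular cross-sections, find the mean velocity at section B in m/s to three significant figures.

Q = A₁V₁ = (16.06×1.76) × 1.10 = 31.09 m³/s
A₂ = 25.57 × 1.68 = 42.96 m²
V₂ = Q/A₂ = 31.09/42.96 = 0.7238 m/s

0.724 m/s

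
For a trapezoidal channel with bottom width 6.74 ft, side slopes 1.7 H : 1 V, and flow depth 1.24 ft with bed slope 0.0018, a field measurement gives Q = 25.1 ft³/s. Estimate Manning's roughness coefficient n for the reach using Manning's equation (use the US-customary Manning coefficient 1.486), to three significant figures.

A = (b + z·y)·y = (6.74 + 1.7×1.24)×1.24 = 10.97 ft²
P = b + 2y√(1+z²) = 6.74 + 2×1.24×√(1+1.7²) = 11.63 ft
R = A/P = 10.97/11.63 = 0.9433 ft
n = (1.486/Q)·A·R^(2/3)·S^(1/2) = (1.486/25.1) × 10.97 × 0.9618 × 0.04243 = 0.02651

0.0265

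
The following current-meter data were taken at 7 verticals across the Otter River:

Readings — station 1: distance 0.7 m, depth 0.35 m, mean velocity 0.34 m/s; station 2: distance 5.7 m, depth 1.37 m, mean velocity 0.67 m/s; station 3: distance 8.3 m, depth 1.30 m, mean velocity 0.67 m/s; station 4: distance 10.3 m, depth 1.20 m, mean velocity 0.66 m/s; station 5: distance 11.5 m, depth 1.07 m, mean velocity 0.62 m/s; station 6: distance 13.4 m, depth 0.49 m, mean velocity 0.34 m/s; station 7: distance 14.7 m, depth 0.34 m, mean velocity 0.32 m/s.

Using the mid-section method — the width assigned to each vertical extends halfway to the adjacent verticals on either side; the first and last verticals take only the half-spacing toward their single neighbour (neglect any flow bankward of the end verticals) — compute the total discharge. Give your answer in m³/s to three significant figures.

w_1 = (5.7 − 0.7)/2 = 2.5 m; q_1 = 0.34 × 0.35 × 2.5 = 0.2975 m³/s
w_2 = (8.3 − 0.7)/2 = 3.8 m; q_2 = 0.67 × 1.37 × 3.8 = 3.488 m³/s
w_3 = (10.3 − 5.7)/2 = 2.3 m; q_3 = 0.67 × 1.30 × 2.3 = 2.003 m³/s
w_4 = (11.5 − 8.3)/2 = 1.6 m; q_4 = 0.66 × 1.20 × 1.6 = 1.267 m³/s
w_5 = (13.4 − 10.3)/2 = 1.55 m; q_5 = 0.62 × 1.07 × 1.55 = 1.028 m³/s
w_6 = (14.7 − 11.5)/2 = 1.6 m; q_6 = 0.34 × 0.49 × 1.6 = 0.2666 m³/s
w_7 = (14.7 − 13.4)/2 = 0.65 m; q_7 = 0.32 × 0.34 × 0.65 = 0.07072 m³/s
Q = Σ qᵢ = 8.422 m³/s

8.42 m³/s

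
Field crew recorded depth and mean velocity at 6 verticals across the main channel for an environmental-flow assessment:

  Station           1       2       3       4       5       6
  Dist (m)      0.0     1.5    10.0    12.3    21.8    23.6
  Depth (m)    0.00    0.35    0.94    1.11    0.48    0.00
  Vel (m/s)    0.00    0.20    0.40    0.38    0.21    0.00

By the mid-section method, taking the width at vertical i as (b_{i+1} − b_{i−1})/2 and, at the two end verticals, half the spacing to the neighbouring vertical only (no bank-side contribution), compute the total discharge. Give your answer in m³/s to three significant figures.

w_2 = (10.0 − 0.0)/2 = 5 m; q_2 = 0.20 × 0.35 × 5 = 0.3500 m³/s
w_3 = (12.3 − 1.5)/2 = 5.4 m; q_3 = 0.40 × 0.94 × 5.4 = 2.030 m³/s
w_4 = (21.8 − 10.0)/2 = 5.9 m; q_4 = 0.38 × 1.11 × 5.9 = 2.489 m³/s
w_5 = (23.6 − 12.3)/2 = 5.65 m; q_5 = 0.21 × 0.48 × 5.65 = 0.5695 m³/s
Stations 1, 6 contribute zero (depth or velocity is 0).
Q = Σ qᵢ = 5.439 m³/s

5.44 m³/s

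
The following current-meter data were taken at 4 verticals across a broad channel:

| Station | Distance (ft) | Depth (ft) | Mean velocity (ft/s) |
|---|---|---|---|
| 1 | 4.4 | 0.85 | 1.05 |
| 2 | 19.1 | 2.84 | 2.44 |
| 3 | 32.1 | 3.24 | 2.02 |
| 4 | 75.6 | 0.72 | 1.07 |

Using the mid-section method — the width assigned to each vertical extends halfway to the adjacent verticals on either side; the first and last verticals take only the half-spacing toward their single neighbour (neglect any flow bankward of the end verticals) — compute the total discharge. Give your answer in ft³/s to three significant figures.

304 ft³/s

w_1 = (19.1 − 4.4)/2 = 7.35 ft; q_1 = 1.05 × 0.85 × 7.35 = 6.560 ft³/s
w_2 = (32.1 − 4.4)/2 = 13.85 ft; q_2 = 2.44 × 2.84 × 13.85 = 95.97 ft³/s
w_3 = (75.6 − 19.1)/2 = 28.25 ft; q_3 = 2.02 × 3.24 × 28.25 = 184.9 ft³/s
w_4 = (75.6 − 32.1)/2 = 21.75 ft; q_4 = 1.07 × 0.72 × 21.75 = 16.76 ft³/s
Q = Σ qᵢ = 304.2 ft³/s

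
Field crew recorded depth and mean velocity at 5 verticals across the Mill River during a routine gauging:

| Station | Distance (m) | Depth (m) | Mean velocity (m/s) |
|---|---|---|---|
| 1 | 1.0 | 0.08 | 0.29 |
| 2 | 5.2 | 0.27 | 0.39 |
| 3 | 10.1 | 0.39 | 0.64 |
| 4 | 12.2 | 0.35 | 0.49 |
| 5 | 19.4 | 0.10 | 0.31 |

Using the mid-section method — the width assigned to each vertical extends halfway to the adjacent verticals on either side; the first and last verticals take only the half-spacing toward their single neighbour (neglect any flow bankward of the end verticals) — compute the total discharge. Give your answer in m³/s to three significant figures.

2.31 m³/s

w_1 = (5.2 − 1.0)/2 = 2.1 m; q_1 = 0.29 × 0.08 × 2.1 = 0.04872 m³/s
w_2 = (10.1 − 1.0)/2 = 4.55 m; q_2 = 0.39 × 0.27 × 4.55 = 0.4791 m³/s
w_3 = (12.2 − 5.2)/2 = 3.5 m; q_3 = 0.64 × 0.39 × 3.5 = 0.8736 m³/s
w_4 = (19.4 − 10.1)/2 = 4.65 m; q_4 = 0.49 × 0.35 × 4.65 = 0.7975 m³/s
w_5 = (19.4 − 12.2)/2 = 3.6 m; q_5 = 0.31 × 0.10 × 3.6 = 0.1116 m³/s
Q = Σ qᵢ = 2.311 m³/s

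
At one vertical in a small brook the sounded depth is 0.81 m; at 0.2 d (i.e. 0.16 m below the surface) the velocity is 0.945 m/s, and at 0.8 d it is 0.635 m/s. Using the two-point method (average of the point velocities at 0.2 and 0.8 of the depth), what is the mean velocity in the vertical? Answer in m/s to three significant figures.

0.790 m/s

v̄ = (0.945 + 0.635) / 2 = 0.7900 m/s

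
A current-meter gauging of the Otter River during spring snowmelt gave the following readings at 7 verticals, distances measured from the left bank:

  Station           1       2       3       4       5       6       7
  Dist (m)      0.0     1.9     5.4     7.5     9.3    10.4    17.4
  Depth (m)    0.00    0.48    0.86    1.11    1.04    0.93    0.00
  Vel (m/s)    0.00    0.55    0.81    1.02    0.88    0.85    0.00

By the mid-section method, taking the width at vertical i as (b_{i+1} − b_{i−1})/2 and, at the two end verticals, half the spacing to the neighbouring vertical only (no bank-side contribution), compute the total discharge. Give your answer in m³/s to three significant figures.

9.40 m³/s

w_2 = (5.4 − 0.0)/2 = 2.7 m; q_2 = 0.55 × 0.48 × 2.7 = 0.7128 m³/s
w_3 = (7.5 − 1.9)/2 = 2.8 m; q_3 = 0.81 × 0.86 × 2.8 = 1.950 m³/s
w_4 = (9.3 − 5.4)/2 = 1.95 m; q_4 = 1.02 × 1.11 × 1.95 = 2.208 m³/s
w_5 = (10.4 − 7.5)/2 = 1.45 m; q_5 = 0.88 × 1.04 × 1.45 = 1.327 m³/s
w_6 = (17.4 − 9.3)/2 = 4.05 m; q_6 = 0.85 × 0.93 × 4.05 = 3.202 m³/s
Stations 1, 7 contribute zero (depth or velocity is 0).
Q = Σ qᵢ = 9.400 m³/s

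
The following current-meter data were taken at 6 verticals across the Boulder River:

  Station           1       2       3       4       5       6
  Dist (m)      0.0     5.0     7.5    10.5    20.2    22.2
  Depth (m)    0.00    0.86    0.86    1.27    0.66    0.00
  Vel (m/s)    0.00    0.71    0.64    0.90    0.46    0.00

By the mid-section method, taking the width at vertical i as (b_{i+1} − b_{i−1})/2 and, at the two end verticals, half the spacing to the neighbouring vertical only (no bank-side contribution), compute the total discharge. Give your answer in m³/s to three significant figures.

12.8 m³/s

w_2 = (7.5 − 0.0)/2 = 3.75 m; q_2 = 0.71 × 0.86 × 3.75 = 2.290 m³/s
w_3 = (10.5 − 5.0)/2 = 2.75 m; q_3 = 0.64 × 0.86 × 2.75 = 1.514 m³/s
w_4 = (20.2 − 7.5)/2 = 6.35 m; q_4 = 0.90 × 1.27 × 6.35 = 7.258 m³/s
w_5 = (22.2 − 10.5)/2 = 5.85 m; q_5 = 0.46 × 0.66 × 5.85 = 1.776 m³/s
Stations 1, 6 contribute zero (depth or velocity is 0).
Q = Σ qᵢ = 12.84 m³/s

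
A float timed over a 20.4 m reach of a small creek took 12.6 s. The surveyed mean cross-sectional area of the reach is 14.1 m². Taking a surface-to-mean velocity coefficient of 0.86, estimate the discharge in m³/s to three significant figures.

v_surface = L / t̄ = 20.4 / 12.6 = 1.619 m/s
v_mean = 0.86 × 1.619 = 1.392 m/s
Q = A × v_mean = 14.1 × 1.392 = 19.63 m³/s

19.6 m³/s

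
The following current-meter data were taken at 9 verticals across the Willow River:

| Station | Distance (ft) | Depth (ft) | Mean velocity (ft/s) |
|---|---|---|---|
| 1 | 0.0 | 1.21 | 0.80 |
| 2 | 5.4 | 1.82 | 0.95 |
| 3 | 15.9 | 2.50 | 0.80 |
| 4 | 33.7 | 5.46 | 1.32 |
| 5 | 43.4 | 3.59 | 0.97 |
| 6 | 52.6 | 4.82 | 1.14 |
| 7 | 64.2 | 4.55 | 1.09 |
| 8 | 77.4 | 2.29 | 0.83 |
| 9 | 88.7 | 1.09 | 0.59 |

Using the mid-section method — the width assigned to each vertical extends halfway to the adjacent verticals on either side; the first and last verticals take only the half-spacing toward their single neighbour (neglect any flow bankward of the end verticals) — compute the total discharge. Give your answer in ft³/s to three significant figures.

322 ft³/s

w_1 = (5.4 − 0.0)/2 = 2.7 ft; q_1 = 0.80 × 1.21 × 2.7 = 2.614 ft³/s
w_2 = (15.9 − 0.0)/2 = 7.95 ft; q_2 = 0.95 × 1.82 × 7.95 = 13.75 ft³/s
w_3 = (33.7 − 5.4)/2 = 14.15 ft; q_3 = 0.80 × 2.50 × 14.15 = 28.30 ft³/s
w_4 = (43.4 − 15.9)/2 = 13.75 ft; q_4 = 1.32 × 5.46 × 13.75 = 99.10 ft³/s
w_5 = (52.6 − 33.7)/2 = 9.45 ft; q_5 = 0.97 × 3.59 × 9.45 = 32.91 ft³/s
w_6 = (64.2 − 43.4)/2 = 10.4 ft; q_6 = 1.14 × 4.82 × 10.4 = 57.15 ft³/s
w_7 = (77.4 − 52.6)/2 = 12.4 ft; q_7 = 1.09 × 4.55 × 12.4 = 61.50 ft³/s
w_8 = (88.7 − 64.2)/2 = 12.25 ft; q_8 = 0.83 × 2.29 × 12.25 = 23.28 ft³/s
w_9 = (88.7 − 77.4)/2 = 5.65 ft; q_9 = 0.59 × 1.09 × 5.65 = 3.634 ft³/s
Q = Σ qᵢ = 322.2 ft³/s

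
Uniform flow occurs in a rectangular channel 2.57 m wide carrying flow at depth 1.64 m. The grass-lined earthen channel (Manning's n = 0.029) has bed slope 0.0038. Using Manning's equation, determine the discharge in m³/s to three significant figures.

A = b·y = 2.57 × 1.64 = 4.215 m²
P = b + 2y = 2.57 + 2×1.64 = 5.850 m
R = A/P = 4.215/5.850 = 0.7205 m
Q = (1/n)·A·R^(2/3)·S^(1/2) = (1/0.029) × 4.215 × 0.7205^(2/3) × 0.0038^(1/2) = 7.200 m³/s

7.20 m³/s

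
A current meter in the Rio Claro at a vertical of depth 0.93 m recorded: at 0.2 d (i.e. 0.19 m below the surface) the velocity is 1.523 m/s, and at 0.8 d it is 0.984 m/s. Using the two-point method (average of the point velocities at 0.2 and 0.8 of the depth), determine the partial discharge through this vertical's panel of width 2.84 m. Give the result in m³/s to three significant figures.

3.31 m³/s

v̄ = (1.523 + 0.984) / 2 = 1.254 m/s
q = v̄ × d × w = 1.254 × 0.93 × 2.84 = 3.311 m³/s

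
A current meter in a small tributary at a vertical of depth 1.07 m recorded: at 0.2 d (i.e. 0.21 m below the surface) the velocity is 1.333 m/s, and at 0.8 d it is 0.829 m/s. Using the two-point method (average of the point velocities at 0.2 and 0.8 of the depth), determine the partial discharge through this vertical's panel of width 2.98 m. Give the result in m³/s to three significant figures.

3.45 m³/s

v̄ = (1.333 + 0.829) / 2 = 1.081 m/s
q = v̄ × d × w = 1.081 × 1.07 × 2.98 = 3.447 m³/s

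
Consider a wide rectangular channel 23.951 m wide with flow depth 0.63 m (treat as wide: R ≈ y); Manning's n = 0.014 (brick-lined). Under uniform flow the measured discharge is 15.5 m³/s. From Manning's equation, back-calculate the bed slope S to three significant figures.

0.000383

A = b·y = 23.951 × 0.63 = 15.09 m²
Wide channel: R ≈ y = 0.63 m
S = (Q·n / (1·A·R^(2/3)))² = (15.5×0.014 / (1×15.09×0.7349))² = 0.0003829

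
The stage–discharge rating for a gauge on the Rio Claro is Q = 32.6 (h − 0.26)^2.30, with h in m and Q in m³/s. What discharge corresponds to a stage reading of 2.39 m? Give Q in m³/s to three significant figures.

186 m³/s

Q = 32.6 × (2.39 − 0.26)^2.30 = 32.6 × 2.13^2.30 = 185.6 m³/s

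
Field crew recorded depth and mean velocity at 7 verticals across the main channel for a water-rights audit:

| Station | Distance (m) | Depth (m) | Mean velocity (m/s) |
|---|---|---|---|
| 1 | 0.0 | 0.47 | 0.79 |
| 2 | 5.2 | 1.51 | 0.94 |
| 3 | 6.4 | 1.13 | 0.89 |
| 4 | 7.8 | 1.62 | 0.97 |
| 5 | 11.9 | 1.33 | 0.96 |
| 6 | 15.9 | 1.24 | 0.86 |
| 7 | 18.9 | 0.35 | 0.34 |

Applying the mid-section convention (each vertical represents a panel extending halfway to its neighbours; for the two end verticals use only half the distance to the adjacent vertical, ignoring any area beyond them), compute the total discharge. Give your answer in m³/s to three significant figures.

20.2 m³/s

w_1 = (5.2 − 0.0)/2 = 2.6 m; q_1 = 0.79 × 0.47 × 2.6 = 0.9654 m³/s
w_2 = (6.4 − 0.0)/2 = 3.2 m; q_2 = 0.94 × 1.51 × 3.2 = 4.542 m³/s
w_3 = (7.8 − 5.2)/2 = 1.3 m; q_3 = 0.89 × 1.13 × 1.3 = 1.307 m³/s
w_4 = (11.9 − 6.4)/2 = 2.75 m; q_4 = 0.97 × 1.62 × 2.75 = 4.321 m³/s
w_5 = (15.9 − 7.8)/2 = 4.05 m; q_5 = 0.96 × 1.33 × 4.05 = 5.171 m³/s
w_6 = (18.9 − 11.9)/2 = 3.5 m; q_6 = 0.86 × 1.24 × 3.5 = 3.732 m³/s
w_7 = (18.9 − 15.9)/2 = 1.5 m; q_7 = 0.34 × 0.35 × 1.5 = 0.1785 m³/s
Q = Σ qᵢ = 20.22 m³/s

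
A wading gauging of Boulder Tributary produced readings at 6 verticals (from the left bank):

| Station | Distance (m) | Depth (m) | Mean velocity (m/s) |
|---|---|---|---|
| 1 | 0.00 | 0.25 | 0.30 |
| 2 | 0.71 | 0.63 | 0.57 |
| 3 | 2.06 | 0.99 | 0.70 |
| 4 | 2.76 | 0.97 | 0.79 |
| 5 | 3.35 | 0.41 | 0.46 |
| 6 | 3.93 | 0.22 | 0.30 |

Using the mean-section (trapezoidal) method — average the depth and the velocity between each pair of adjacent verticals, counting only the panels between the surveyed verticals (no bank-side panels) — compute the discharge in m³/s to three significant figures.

Panel 1-2: Δb = 0.71 m, d̄ = (0.25+0.63)/2 = 0.44, v̄ = (0.30+0.57)/2 = 0.435 → q = 0.71×0.44×0.435 = 0.1359 m³/s
Panel 2-3: Δb = 1.35 m, d̄ = (0.63+0.99)/2 = 0.81, v̄ = (0.57+0.70)/2 = 0.635 → q = 1.35×0.81×0.635 = 0.6944 m³/s
Panel 3-4: Δb = 0.7 m, d̄ = (0.99+0.97)/2 = 0.98, v̄ = (0.70+0.79)/2 = 0.745 → q = 0.7×0.98×0.745 = 0.5111 m³/s
Panel 4-5: Δb = 0.59 m, d̄ = (0.97+0.41)/2 = 0.69, v̄ = (0.79+0.46)/2 = 0.625 → q = 0.59×0.69×0.625 = 0.2544 m³/s
Panel 5-6: Δb = 0.58 m, d̄ = (0.41+0.22)/2 = 0.315, v̄ = (0.46+0.30)/2 = 0.38 → q = 0.58×0.315×0.38 = 0.06943 m³/s
Q = Σ q = 1.665 m³/s

1.67 m³/s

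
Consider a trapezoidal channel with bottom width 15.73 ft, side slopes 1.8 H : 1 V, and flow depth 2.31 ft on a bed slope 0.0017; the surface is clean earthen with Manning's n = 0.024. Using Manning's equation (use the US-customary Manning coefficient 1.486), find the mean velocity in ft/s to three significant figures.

A = (b + z·y)·y = (15.73 + 1.8×2.31)×2.31 = 45.94 ft²
P = b + 2y√(1+z²) = 15.73 + 2×2.31×√(1+1.8²) = 25.24 ft
R = A/P = 45.94/25.24 = 1.820 ft
Q = (1.486/n)·A·R^(2/3)·S^(1/2) = (1.486/0.024) × 45.94 × 1.820^(2/3) × 0.0017^(1/2) = 174.8 ft³/s
V = Q/A = 174.8/45.94 = 3.805 ft/s

3.81 ft/s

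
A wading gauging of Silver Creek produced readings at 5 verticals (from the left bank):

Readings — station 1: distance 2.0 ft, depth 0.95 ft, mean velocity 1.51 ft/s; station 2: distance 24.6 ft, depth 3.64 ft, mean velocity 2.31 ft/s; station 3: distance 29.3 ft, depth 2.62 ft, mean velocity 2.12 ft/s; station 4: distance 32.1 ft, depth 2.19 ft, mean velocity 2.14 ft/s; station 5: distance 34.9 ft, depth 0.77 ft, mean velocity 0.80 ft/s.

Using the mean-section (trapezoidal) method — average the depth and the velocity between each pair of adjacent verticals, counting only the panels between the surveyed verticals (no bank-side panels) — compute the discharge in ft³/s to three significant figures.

152 ft³/s

Panel 1-2: Δb = 22.6 ft, d̄ = (0.95+3.64)/2 = 2.295, v̄ = (1.51+2.31)/2 = 1.91 → q = 22.6×2.295×1.91 = 99.07 ft³/s
Panel 2-3: Δb = 4.7 ft, d̄ = (3.64+2.62)/2 = 3.13, v̄ = (2.31+2.12)/2 = 2.215 → q = 4.7×3.13×2.215 = 32.58 ft³/s
Panel 3-4: Δb = 2.8 ft, d̄ = (2.62+2.19)/2 = 2.405, v̄ = (2.12+2.14)/2 = 2.13 → q = 2.8×2.405×2.13 = 14.34 ft³/s
Panel 4-5: Δb = 2.8 ft, d̄ = (2.19+0.77)/2 = 1.48, v̄ = (2.14+0.80)/2 = 1.47 → q = 2.8×1.48×1.47 = 6.092 ft³/s
Q = Σ q = 152.1 ft³/s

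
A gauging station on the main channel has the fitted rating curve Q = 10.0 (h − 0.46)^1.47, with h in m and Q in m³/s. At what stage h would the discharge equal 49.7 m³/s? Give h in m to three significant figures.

h − h₀ = (Q/C)^(1/b) = (49.7/10.0)^(1/1.47) = 2.977 m
h = 0.46 + 2.977 = 3.437 m

3.44 m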